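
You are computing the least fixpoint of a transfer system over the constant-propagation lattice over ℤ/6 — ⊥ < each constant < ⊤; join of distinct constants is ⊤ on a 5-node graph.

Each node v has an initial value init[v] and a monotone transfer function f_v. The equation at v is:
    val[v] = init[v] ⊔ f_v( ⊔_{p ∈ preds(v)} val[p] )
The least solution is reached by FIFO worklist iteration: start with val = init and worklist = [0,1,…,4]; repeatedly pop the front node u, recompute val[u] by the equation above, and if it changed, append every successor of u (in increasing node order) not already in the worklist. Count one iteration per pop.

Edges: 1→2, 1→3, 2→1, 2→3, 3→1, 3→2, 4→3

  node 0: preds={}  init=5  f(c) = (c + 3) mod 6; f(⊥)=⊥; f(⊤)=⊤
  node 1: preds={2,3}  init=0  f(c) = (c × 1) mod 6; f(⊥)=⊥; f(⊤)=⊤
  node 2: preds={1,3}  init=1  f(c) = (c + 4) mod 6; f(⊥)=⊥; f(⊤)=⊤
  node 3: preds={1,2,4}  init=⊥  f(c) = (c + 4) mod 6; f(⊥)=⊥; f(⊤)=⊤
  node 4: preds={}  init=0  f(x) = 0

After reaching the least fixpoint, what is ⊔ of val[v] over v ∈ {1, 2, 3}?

⊤

Iteration log — 7 steps:
  step 1. node 0  ⊔preds=⊥  new=5  stable
  step 2. node 1  ⊔preds=1  new=⊤  old=0  +wl: 
  step 3. node 2  ⊔preds=⊤  new=⊤  old=1  +wl: 1
  step 4. node 3  ⊔preds=⊤  new=⊤  old=⊥  +wl: 2
  step 5. node 4  ⊔preds=⊥  new=0  stable
  step 6. node 1  ⊔preds=⊤  new=⊤  stable
  step 7. node 2  ⊔preds=⊤  new=⊤  stable

Least fixpoint reached:
  node 0: 5
  node 1: ⊤
  node 2: ⊤
  node 3: ⊤
  node 4: 0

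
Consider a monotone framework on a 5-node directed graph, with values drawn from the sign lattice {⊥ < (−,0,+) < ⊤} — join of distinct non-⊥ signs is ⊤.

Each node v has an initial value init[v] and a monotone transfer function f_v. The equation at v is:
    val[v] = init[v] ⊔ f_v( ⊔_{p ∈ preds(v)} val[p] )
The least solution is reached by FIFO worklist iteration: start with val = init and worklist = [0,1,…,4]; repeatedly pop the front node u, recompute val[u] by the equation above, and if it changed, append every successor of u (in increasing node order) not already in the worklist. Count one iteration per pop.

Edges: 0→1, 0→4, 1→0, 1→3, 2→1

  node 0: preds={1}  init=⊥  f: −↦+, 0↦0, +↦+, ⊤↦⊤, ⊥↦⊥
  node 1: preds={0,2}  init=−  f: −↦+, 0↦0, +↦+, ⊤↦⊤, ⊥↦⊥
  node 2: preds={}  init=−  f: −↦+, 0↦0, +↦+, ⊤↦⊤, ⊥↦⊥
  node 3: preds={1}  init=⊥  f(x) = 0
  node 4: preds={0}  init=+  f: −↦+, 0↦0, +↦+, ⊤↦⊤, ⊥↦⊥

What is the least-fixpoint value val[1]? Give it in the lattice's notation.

⊤

Trace (8 dequeues):
  [1] u=0 | in − | out + | prev ⊥ | push {}
  [2] u=1 | in ⊤ | out ⊤ | prev − | push {0}
  [3] u=2 | in ⊥ | out − | ==
  [4] u=3 | in ⊤ | out 0 | prev ⊥ | push {}
  [5] u=4 | in + | out + | ==
  [6] u=0 | in ⊤ | out ⊤ | prev + | push {1,4}
  [7] u=1 | in ⊤ | out ⊤ | ==
  [8] u=4 | in ⊤ | out ⊤ | prev + | push {}

Converged values:
  [0] ⊤
  [1] ⊤
  [2] −
  [3] 0
  [4] ⊤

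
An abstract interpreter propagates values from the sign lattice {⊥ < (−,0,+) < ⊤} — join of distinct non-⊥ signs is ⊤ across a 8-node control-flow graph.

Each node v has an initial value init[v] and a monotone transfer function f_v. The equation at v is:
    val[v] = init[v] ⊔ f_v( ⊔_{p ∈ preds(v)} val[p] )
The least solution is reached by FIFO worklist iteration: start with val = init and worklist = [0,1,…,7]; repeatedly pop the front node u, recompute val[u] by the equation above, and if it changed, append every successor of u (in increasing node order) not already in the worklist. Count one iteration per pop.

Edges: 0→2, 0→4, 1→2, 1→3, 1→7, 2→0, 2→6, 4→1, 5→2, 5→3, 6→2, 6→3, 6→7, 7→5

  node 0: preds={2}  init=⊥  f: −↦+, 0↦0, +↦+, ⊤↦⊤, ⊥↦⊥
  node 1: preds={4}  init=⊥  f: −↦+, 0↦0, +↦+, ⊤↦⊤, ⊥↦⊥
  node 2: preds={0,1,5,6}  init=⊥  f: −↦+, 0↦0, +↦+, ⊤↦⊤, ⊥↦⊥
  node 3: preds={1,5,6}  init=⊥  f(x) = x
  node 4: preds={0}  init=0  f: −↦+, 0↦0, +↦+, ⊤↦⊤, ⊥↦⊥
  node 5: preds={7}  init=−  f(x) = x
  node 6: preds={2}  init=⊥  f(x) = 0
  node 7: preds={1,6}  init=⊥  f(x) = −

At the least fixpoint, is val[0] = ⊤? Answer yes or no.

Iteration log — 17 steps:
  step 1. node 0  ⊔preds=⊥  new=⊥  stable
  step 2. node 1  ⊔preds=0  new=0  old=⊥  +wl: 
  step 3. node 2  ⊔preds=⊤  new=⊤  old=⊥  +wl: 0
  step 4. node 3  ⊔preds=⊤  new=⊤  old=⊥  +wl: 
  step 5. node 4  ⊔preds=⊥  new=0  stable
  step 6. node 5  ⊔preds=⊥  new=−  stable
  step 7. node 6  ⊔preds=⊤  new=0  old=⊥  +wl: 2,3
  step 8. node 7  ⊔preds=0  new=−  old=⊥  +wl: 5
  step 9. node 0  ⊔preds=⊤  new=⊤  old=⊥  +wl: 4
  step 10. node 2  ⊔preds=⊤  new=⊤  stable
  step 11. node 3  ⊔preds=⊤  new=⊤  stable
  step 12. node 5  ⊔preds=−  new=−  stable
  step 13. node 4  ⊔preds=⊤  new=⊤  old=0  +wl: 1
  step 14. node 1  ⊔preds=⊤  new=⊤  old=0  +wl: 2,3,7
  step 15. node 2  ⊔preds=⊤  new=⊤  stable
  step 16. node 3  ⊔preds=⊤  new=⊤  stable
  step 17. node 7  ⊔preds=⊤  new=−  stable

Least fixpoint reached:
  node 0: ⊤
  node 1: ⊤
  node 2: ⊤
  node 3: ⊤
  node 4: ⊤
  node 5: −
  node 6: 0
  node 7: −

yes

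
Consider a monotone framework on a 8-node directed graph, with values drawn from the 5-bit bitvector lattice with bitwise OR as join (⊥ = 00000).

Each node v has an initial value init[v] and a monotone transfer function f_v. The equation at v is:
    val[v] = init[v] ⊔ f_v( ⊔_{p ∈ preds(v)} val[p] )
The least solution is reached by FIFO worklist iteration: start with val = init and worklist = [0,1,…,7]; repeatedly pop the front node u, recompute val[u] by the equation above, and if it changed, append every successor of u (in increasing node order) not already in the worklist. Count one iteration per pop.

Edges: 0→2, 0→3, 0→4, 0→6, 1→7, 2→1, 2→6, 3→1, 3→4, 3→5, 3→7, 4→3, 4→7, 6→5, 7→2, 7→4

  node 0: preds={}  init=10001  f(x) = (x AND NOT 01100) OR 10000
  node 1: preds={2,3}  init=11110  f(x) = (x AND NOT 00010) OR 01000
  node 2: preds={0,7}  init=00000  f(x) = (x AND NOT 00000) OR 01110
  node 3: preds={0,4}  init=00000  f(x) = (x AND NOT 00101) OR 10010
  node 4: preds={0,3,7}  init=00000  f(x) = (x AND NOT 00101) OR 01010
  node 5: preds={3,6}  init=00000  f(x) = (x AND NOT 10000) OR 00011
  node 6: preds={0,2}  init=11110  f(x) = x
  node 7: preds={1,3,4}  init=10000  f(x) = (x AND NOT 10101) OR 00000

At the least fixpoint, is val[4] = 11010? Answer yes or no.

Trace (15 dequeues):
  [1] u=0 | in 00000 | out 10001 | ==
  [2] u=1 | in 00000 | out 11110 | ==
  [3] u=2 | in 10001 | out 11111 | prev 00000 | push {1}
  [4] u=3 | in 10001 | out 10010 | prev 00000 | push {}
  [5] u=4 | in 10011 | out 11010 | prev 00000 | push {3}
  [6] u=5 | in 11110 | out 01111 | prev 00000 | push {}
  [7] u=6 | in 11111 | out 11111 | prev 11110 | push {5}
  [8] u=7 | in 11110 | out 11010 | prev 10000 | push {2,4}
  [9] u=1 | in 11111 | out 11111 | prev 11110 | push {7}
  [10] u=3 | in 11011 | out 11010 | prev 10010 | push {1}
  [11] u=5 | in 11111 | out 01111 | ==
  [12] u=2 | in 11011 | out 11111 | ==
  [13] u=4 | in 11011 | out 11010 | ==
  [14] u=7 | in 11111 | out 11010 | ==
  [15] u=1 | in 11111 | out 11111 | ==

Converged values:
  [0] 10001
  [1] 11111
  [2] 11111
  [3] 11010
  [4] 11010
  [5] 01111
  [6] 11111
  [7] 11010

yes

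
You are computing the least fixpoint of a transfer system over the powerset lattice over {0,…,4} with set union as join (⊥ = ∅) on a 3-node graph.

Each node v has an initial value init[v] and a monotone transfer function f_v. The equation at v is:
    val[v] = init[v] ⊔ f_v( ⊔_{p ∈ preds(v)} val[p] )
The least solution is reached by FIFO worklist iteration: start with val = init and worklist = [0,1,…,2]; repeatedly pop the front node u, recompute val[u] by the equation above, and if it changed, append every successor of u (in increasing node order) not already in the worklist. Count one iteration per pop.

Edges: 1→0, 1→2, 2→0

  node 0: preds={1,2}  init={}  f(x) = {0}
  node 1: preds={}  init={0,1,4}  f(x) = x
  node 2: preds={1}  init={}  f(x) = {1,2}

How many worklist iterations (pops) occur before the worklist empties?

Iteration log — 4 steps:
  step 1. node 0  ⊔preds={0,1,4}  new={0}  old={}  +wl: 
  step 2. node 1  ⊔preds={}  new={0,1,4}  stable
  step 3. node 2  ⊔preds={0,1,4}  new={1,2}  old={}  +wl: 0
  step 4. node 0  ⊔preds={0,1,2,4}  new={0}  stable

Least fixpoint reached:
  node 0: {0}
  node 1: {0,1,4}
  node 2: {1,2}

4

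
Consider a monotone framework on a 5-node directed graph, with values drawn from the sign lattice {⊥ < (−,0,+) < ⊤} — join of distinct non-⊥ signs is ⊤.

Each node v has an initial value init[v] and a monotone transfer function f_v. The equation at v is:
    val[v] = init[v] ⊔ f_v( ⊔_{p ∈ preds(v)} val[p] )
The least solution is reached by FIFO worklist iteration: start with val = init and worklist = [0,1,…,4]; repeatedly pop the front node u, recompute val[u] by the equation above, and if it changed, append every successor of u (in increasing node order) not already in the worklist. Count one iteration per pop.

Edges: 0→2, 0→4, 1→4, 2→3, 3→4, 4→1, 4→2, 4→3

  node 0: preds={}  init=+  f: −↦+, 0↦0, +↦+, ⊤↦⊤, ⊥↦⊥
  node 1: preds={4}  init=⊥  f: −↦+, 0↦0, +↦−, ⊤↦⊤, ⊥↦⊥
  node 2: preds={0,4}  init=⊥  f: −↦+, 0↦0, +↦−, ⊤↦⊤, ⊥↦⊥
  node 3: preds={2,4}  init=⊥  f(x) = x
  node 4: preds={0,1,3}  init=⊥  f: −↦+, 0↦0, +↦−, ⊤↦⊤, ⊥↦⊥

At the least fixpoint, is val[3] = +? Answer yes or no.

Iteration log — 9 steps:
  step 1. node 0  ⊔preds=⊥  new=+  stable
  step 2. node 1  ⊔preds=⊥  new=⊥  stable
  step 3. node 2  ⊔preds=+  new=−  old=⊥  +wl: 
  step 4. node 3  ⊔preds=−  new=−  old=⊥  +wl: 
  step 5. node 4  ⊔preds=⊤  new=⊤  old=⊥  +wl: 1,2,3
  step 6. node 1  ⊔preds=⊤  new=⊤  old=⊥  +wl: 4
  step 7. node 2  ⊔preds=⊤  new=⊤  old=−  +wl: 
  step 8. node 3  ⊔preds=⊤  new=⊤  old=−  +wl: 
  step 9. node 4  ⊔preds=⊤  new=⊤  stable

Least fixpoint reached:
  node 0: +
  node 1: ⊤
  node 2: ⊤
  node 3: ⊤
  node 4: ⊤

no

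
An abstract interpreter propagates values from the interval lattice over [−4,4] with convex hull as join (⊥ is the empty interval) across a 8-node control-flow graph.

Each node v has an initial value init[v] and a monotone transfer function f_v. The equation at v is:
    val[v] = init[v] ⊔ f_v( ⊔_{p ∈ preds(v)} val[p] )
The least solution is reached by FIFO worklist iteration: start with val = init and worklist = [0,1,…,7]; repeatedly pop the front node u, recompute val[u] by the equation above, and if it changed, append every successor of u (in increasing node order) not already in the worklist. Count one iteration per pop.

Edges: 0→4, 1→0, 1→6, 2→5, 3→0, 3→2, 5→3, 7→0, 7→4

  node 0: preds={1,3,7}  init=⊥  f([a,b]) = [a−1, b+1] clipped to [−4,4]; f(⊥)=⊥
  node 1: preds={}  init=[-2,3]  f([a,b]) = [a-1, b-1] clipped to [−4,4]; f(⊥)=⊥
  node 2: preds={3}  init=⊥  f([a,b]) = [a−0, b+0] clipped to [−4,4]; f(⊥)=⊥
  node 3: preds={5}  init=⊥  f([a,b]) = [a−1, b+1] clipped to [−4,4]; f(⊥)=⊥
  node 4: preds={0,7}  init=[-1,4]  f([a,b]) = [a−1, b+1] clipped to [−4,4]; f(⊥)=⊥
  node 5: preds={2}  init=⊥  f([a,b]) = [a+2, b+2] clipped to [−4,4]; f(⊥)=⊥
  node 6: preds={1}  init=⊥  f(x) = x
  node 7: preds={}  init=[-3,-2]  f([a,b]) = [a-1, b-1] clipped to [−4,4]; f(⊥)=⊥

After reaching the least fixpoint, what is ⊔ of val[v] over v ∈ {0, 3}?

Worklist (8 pops):
  #1 pop 0: in=[-3,3] → [-4,4] (was ⊥); enqueue []
  #2 pop 1: in=⊥ → [-2,3] (no change)
  #3 pop 2: in=⊥ → ⊥ (no change)
  #4 pop 3: in=⊥ → ⊥ (no change)
  #5 pop 4: in=[-4,4] → [-4,4] (was [-1,4]); enqueue []
  #6 pop 5: in=⊥ → ⊥ (no change)
  #7 pop 6: in=[-2,3] → [-2,3] (was ⊥); enqueue []
  #8 pop 7: in=⊥ → [-3,-2] (no change)

Fixpoint:
  val[0] = [-4,4]
  val[1] = [-2,3]
  val[2] = ⊥
  val[3] = ⊥
  val[4] = [-4,4]
  val[5] = ⊥
  val[6] = [-2,3]
  val[7] = [-3,-2]

[-4,4]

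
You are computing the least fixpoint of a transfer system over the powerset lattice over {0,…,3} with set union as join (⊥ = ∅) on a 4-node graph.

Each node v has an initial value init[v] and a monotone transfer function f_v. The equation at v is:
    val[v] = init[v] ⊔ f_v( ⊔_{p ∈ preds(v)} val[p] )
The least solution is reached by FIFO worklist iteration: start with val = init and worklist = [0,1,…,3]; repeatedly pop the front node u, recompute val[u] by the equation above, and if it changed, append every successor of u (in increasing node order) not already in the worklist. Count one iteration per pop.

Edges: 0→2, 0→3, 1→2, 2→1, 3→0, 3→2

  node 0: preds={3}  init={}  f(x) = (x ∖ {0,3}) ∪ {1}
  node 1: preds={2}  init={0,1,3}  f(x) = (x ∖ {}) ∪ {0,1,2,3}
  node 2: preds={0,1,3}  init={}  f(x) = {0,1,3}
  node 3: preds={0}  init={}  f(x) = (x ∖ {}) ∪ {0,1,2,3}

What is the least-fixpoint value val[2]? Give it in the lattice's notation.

Worklist (8 pops):
  #1 pop 0: in={} → {1} (was {}); enqueue []
  #2 pop 1: in={} → {0,1,2,3} (was {0,1,3}); enqueue []
  #3 pop 2: in={0,1,2,3} → {0,1,3} (was {}); enqueue [1]
  #4 pop 3: in={1} → {0,1,2,3} (was {}); enqueue [0,2]
  #5 pop 1: in={0,1,3} → {0,1,2,3} (no change)
  #6 pop 0: in={0,1,2,3} → {1,2} (was {1}); enqueue [3]
  #7 pop 2: in={0,1,2,3} → {0,1,3} (no change)
  #8 pop 3: in={1,2} → {0,1,2,3} (no change)

Fixpoint:
  val[0] = {1,2}
  val[1] = {0,1,2,3}
  val[2] = {0,1,3}
  val[3] = {0,1,2,3}

{0,1,3}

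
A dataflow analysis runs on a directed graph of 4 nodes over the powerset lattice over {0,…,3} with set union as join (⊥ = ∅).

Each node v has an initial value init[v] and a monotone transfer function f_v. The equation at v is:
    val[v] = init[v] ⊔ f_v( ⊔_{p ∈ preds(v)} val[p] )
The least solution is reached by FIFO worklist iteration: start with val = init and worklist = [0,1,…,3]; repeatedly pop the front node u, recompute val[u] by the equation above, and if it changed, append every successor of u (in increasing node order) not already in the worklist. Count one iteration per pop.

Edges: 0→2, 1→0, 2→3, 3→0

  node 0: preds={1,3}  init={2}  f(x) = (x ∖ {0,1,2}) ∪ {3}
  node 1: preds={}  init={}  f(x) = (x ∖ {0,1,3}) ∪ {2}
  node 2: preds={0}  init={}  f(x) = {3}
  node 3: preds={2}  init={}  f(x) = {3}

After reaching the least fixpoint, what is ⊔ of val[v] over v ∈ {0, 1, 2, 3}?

Iteration log — 5 steps:
  step 1. node 0  ⊔preds={}  new={2,3}  old={2}  +wl: 
  step 2. node 1  ⊔preds={}  new={2}  old={}  +wl: 0
  step 3. node 2  ⊔preds={2,3}  new={3}  old={}  +wl: 
  step 4. node 3  ⊔preds={3}  new={3}  old={}  +wl: 
  step 5. node 0  ⊔preds={2,3}  new={2,3}  stable

Least fixpoint reached:
  node 0: {2,3}
  node 1: {2}
  node 2: {3}
  node 3: {3}

{2,3}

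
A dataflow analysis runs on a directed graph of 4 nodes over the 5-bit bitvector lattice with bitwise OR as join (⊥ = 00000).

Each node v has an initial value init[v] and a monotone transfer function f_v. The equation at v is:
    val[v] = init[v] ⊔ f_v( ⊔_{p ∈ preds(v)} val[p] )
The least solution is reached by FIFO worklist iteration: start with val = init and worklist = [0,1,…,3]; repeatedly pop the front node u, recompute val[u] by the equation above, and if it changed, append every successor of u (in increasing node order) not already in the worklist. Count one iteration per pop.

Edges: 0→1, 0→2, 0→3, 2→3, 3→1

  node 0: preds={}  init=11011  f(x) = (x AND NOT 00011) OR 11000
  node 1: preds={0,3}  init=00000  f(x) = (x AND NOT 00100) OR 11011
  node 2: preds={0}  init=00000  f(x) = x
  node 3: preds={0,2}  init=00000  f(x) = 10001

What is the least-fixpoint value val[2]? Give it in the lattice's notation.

11011

Iteration log — 5 steps:
  step 1. node 0  ⊔preds=00000  new=11011  stable
  step 2. node 1  ⊔preds=11011  new=11011  old=00000  +wl: 
  step 3. node 2  ⊔preds=11011  new=11011  old=00000  +wl: 
  step 4. node 3  ⊔preds=11011  new=10001  old=00000  +wl: 1
  step 5. node 1  ⊔preds=11011  new=11011  stable

Least fixpoint reached:
  node 0: 11011
  node 1: 11011
  node 2: 11011
  node 3: 10001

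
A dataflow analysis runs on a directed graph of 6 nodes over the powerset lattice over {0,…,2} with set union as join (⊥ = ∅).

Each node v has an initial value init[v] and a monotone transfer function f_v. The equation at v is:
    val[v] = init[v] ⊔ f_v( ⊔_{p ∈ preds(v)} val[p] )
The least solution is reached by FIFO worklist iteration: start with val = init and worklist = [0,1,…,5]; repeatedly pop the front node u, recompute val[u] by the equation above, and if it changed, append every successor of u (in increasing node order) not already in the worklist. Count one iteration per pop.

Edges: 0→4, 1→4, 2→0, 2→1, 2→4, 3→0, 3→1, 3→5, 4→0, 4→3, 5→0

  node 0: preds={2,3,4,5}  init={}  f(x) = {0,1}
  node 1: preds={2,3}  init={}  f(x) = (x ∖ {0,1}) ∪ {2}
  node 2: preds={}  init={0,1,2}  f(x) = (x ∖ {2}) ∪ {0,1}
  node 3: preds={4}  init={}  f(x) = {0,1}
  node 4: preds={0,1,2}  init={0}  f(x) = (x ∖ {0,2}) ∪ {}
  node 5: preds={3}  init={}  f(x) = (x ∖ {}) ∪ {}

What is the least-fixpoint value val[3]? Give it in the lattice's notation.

{0,1}

Iteration log — 9 steps:
  step 1. node 0  ⊔preds={0,1,2}  new={0,1}  old={}  +wl: 
  step 2. node 1  ⊔preds={0,1,2}  new={2}  old={}  +wl: 
  step 3. node 2  ⊔preds={}  new={0,1,2}  stable
  step 4. node 3  ⊔preds={0}  new={0,1}  old={}  +wl: 0,1
  step 5. node 4  ⊔preds={0,1,2}  new={0,1}  old={0}  +wl: 3
  step 6. node 5  ⊔preds={0,1}  new={0,1}  old={}  +wl: 
  step 7. node 0  ⊔preds={0,1,2}  new={0,1}  stable
  step 8. node 1  ⊔preds={0,1,2}  new={2}  stable
  step 9. node 3  ⊔preds={0,1}  new={0,1}  stable

Least fixpoint reached:
  node 0: {0,1}
  node 1: {2}
  node 2: {0,1,2}
  node 3: {0,1}
  node 4: {0,1}
  node 5: {0,1}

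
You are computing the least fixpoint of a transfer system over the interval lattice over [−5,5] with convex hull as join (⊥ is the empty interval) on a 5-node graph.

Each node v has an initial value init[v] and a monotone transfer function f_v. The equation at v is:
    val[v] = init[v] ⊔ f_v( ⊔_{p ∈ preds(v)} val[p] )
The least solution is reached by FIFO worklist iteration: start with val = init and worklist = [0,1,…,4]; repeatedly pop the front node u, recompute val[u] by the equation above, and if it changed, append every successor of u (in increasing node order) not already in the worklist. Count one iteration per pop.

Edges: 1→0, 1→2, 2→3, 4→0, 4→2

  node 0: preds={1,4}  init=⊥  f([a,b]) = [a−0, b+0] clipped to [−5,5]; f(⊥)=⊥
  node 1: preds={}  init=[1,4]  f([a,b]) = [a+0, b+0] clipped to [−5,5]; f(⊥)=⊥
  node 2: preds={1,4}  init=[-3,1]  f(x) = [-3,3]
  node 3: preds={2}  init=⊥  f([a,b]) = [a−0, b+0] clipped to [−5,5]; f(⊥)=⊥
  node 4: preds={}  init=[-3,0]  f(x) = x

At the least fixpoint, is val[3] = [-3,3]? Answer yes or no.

yes

Trace (5 dequeues):
  [1] u=0 | in [-3,4] | out [-3,4] | prev ⊥ | push {}
  [2] u=1 | in ⊥ | out [1,4] | ==
  [3] u=2 | in [-3,4] | out [-3,3] | prev [-3,1] | push {}
  [4] u=3 | in [-3,3] | out [-3,3] | prev ⊥ | push {}
  [5] u=4 | in ⊥ | out [-3,0] | ==

Converged values:
  [0] [-3,4]
  [1] [1,4]
  [2] [-3,3]
  [3] [-3,3]
  [4] [-3,0]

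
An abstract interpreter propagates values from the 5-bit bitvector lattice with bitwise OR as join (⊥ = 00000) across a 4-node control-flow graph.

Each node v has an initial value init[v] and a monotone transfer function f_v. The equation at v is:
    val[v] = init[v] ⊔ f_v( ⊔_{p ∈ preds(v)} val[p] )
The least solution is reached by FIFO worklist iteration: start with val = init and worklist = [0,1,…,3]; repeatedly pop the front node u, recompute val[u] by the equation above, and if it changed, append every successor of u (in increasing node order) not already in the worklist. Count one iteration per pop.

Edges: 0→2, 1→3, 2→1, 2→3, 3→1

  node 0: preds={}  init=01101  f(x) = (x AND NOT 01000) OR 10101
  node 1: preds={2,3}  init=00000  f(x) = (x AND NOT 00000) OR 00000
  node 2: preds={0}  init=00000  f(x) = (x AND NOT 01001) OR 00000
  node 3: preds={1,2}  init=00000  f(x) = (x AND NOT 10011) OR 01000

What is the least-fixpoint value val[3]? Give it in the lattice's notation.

01100

Trace (6 dequeues):
  [1] u=0 | in 00000 | out 11101 | prev 01101 | push {}
  [2] u=1 | in 00000 | out 00000 | ==
  [3] u=2 | in 11101 | out 10100 | prev 00000 | push {1}
  [4] u=3 | in 10100 | out 01100 | prev 00000 | push {}
  [5] u=1 | in 11100 | out 11100 | prev 00000 | push {3}
  [6] u=3 | in 11100 | out 01100 | ==

Converged values:
  [0] 11101
  [1] 11100
  [2] 10100
  [3] 01100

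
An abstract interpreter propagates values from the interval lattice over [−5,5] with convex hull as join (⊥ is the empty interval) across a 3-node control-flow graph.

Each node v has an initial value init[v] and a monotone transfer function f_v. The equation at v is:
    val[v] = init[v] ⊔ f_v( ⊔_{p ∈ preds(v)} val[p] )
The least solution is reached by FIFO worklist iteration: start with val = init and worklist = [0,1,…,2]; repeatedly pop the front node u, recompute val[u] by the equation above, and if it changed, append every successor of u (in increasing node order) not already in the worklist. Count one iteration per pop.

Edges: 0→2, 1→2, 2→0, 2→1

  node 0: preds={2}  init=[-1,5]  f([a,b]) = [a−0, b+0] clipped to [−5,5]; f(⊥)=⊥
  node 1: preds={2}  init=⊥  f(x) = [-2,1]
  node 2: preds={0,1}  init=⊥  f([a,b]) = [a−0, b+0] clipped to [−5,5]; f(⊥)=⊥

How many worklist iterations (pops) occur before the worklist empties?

Worklist (6 pops):
  #1 pop 0: in=⊥ → [-1,5] (no change)
  #2 pop 1: in=⊥ → [-2,1] (was ⊥); enqueue []
  #3 pop 2: in=[-2,5] → [-2,5] (was ⊥); enqueue [0,1]
  #4 pop 0: in=[-2,5] → [-2,5] (was [-1,5]); enqueue [2]
  #5 pop 1: in=[-2,5] → [-2,1] (no change)
  #6 pop 2: in=[-2,5] → [-2,5] (no change)

Fixpoint:
  val[0] = [-2,5]
  val[1] = [-2,1]
  val[2] = [-2,5]

6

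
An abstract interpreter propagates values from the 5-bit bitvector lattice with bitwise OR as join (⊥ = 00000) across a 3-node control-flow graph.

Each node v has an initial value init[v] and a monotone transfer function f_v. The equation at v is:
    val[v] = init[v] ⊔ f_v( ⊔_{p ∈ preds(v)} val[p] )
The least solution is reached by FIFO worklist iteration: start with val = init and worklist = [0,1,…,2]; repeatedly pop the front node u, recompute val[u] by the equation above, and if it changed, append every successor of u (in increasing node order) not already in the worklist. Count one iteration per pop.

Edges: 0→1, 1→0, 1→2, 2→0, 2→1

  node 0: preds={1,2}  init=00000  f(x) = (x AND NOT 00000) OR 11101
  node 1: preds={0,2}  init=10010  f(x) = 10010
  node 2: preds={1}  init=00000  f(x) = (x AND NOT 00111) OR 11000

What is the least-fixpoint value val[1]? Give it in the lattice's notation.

Trace (5 dequeues):
  [1] u=0 | in 10010 | out 11111 | prev 00000 | push {}
  [2] u=1 | in 11111 | out 10010 | ==
  [3] u=2 | in 10010 | out 11000 | prev 00000 | push {0,1}
  [4] u=0 | in 11010 | out 11111 | ==
  [5] u=1 | in 11111 | out 10010 | ==

Converged values:
  [0] 11111
  [1] 10010
  [2] 11000

10010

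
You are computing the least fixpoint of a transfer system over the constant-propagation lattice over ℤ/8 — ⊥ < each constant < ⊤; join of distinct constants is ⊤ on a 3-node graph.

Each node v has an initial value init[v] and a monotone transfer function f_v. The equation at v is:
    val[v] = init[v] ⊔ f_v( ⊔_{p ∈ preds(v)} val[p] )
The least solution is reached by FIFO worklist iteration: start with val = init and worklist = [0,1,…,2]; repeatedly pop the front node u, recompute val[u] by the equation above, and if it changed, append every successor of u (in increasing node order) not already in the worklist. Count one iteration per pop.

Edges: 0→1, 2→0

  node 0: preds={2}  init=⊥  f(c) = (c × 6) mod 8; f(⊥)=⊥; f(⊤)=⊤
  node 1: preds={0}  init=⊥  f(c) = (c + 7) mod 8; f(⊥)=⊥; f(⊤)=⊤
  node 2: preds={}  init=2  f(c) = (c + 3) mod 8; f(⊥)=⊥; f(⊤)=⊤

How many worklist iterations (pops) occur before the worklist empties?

3

Worklist (3 pops):
  #1 pop 0: in=2 → 4 (was ⊥); enqueue []
  #2 pop 1: in=4 → 3 (was ⊥); enqueue []
  #3 pop 2: in=⊥ → 2 (no change)

Fixpoint:
  val[0] = 4
  val[1] = 3
  val[2] = 2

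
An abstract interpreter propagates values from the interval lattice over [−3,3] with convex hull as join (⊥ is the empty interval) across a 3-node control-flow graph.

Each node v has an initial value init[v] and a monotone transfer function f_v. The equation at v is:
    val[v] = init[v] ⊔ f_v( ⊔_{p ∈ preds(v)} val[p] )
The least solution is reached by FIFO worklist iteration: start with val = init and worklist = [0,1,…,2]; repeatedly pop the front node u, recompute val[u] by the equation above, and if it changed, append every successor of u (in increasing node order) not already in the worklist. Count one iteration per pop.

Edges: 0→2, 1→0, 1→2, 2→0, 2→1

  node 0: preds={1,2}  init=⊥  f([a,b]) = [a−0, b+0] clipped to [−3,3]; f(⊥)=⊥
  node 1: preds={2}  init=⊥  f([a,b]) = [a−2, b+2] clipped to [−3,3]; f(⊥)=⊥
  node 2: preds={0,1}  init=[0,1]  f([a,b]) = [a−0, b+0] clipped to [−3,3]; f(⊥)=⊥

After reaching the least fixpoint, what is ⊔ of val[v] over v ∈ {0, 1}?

[-3,3]

Worklist (9 pops):
  #1 pop 0: in=[0,1] → [0,1] (was ⊥); enqueue []
  #2 pop 1: in=[0,1] → [-2,3] (was ⊥); enqueue [0]
  #3 pop 2: in=[-2,3] → [-2,3] (was [0,1]); enqueue [1]
  #4 pop 0: in=[-2,3] → [-2,3] (was [0,1]); enqueue [2]
  #5 pop 1: in=[-2,3] → [-3,3] (was [-2,3]); enqueue [0]
  #6 pop 2: in=[-3,3] → [-3,3] (was [-2,3]); enqueue [1]
  #7 pop 0: in=[-3,3] → [-3,3] (was [-2,3]); enqueue [2]
  #8 pop 1: in=[-3,3] → [-3,3] (no change)
  #9 pop 2: in=[-3,3] → [-3,3] (no change)

Fixpoint:
  val[0] = [-3,3]
  val[1] = [-3,3]
  val[2] = [-3,3]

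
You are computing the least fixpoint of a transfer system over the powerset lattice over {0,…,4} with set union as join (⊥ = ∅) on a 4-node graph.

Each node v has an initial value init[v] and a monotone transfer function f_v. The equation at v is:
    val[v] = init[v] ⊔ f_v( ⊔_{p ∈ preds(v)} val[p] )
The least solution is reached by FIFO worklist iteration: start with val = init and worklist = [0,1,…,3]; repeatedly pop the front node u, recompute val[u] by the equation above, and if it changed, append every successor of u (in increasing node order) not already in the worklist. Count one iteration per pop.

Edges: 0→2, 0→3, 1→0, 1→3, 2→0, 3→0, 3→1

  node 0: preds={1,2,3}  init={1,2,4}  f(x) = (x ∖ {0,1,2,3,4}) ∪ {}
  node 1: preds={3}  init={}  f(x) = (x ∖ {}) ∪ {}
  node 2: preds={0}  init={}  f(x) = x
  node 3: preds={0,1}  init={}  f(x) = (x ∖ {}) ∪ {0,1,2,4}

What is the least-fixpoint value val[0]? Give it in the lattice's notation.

{1,2,4}

Iteration log — 8 steps:
  step 1. node 0  ⊔preds={}  new={1,2,4}  stable
  step 2. node 1  ⊔preds={}  new={}  stable
  step 3. node 2  ⊔preds={1,2,4}  new={1,2,4}  old={}  +wl: 0
  step 4. node 3  ⊔preds={1,2,4}  new={0,1,2,4}  old={}  +wl: 1
  step 5. node 0  ⊔preds={0,1,2,4}  new={1,2,4}  stable
  step 6. node 1  ⊔preds={0,1,2,4}  new={0,1,2,4}  old={}  +wl: 0,3
  step 7. node 0  ⊔preds={0,1,2,4}  new={1,2,4}  stable
  step 8. node 3  ⊔preds={0,1,2,4}  new={0,1,2,4}  stable

Least fixpoint reached:
  node 0: {1,2,4}
  node 1: {0,1,2,4}
  node 2: {1,2,4}
  node 3: {0,1,2,4}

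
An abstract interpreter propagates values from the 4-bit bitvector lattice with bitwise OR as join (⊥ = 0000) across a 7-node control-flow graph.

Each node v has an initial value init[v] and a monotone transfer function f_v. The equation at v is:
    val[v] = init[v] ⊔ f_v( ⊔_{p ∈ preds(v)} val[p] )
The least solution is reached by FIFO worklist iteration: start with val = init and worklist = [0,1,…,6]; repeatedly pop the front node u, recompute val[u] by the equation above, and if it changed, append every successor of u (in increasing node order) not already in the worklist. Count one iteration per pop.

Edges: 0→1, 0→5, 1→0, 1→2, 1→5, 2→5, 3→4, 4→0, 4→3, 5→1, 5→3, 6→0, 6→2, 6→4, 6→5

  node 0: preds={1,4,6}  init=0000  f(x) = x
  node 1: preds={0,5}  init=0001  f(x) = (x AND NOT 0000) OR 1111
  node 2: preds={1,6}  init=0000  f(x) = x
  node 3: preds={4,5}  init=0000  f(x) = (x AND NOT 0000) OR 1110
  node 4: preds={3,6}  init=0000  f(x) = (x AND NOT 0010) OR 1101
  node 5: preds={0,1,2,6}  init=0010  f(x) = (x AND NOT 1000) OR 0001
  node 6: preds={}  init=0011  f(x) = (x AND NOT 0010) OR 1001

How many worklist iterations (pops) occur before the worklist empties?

Iteration log — 13 steps:
  step 1. node 0  ⊔preds=0011  new=0011  old=0000  +wl: 
  step 2. node 1  ⊔preds=0011  new=1111  old=0001  +wl: 0
  step 3. node 2  ⊔preds=1111  new=1111  old=0000  +wl: 
  step 4. node 3  ⊔preds=0010  new=1110  old=0000  +wl: 
  step 5. node 4  ⊔preds=1111  new=1101  old=0000  +wl: 3
  step 6. node 5  ⊔preds=1111  new=0111  old=0010  +wl: 1
  step 7. node 6  ⊔preds=0000  new=1011  old=0011  +wl: 2,4,5
  step 8. node 0  ⊔preds=1111  new=1111  old=0011  +wl: 
  step 9. node 3  ⊔preds=1111  new=1111  old=1110  +wl: 
  step 10. node 1  ⊔preds=1111  new=1111  stable
  step 11. node 2  ⊔preds=1111  new=1111  stable
  step 12. node 4  ⊔preds=1111  new=1101  stable
  step 13. node 5  ⊔preds=1111  new=0111  stable

Least fixpoint reached:
  node 0: 1111
  node 1: 1111
  node 2: 1111
  node 3: 1111
  node 4: 1101
  node 5: 0111
  node 6: 1011

13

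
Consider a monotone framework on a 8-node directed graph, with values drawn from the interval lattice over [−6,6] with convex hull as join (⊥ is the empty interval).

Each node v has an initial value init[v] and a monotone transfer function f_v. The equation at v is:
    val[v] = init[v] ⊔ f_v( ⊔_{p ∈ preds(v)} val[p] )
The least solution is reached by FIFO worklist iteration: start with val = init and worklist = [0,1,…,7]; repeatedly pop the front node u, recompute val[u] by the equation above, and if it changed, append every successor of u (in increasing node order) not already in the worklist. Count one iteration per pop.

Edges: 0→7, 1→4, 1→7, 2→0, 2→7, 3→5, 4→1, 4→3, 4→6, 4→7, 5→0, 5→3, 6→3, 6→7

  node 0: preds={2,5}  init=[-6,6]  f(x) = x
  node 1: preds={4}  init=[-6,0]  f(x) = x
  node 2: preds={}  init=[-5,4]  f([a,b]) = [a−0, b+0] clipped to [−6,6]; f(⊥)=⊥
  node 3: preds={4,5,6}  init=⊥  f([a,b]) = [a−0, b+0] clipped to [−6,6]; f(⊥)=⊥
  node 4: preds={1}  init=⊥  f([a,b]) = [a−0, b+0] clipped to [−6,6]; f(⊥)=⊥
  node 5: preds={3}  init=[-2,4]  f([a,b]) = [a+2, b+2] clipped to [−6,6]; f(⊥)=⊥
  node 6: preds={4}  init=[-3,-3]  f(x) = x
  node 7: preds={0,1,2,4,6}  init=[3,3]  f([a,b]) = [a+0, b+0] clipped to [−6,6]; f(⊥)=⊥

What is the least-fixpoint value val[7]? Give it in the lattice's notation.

[-6,6]

Trace (14 dequeues):
  [1] u=0 | in [-5,4] | out [-6,6] | ==
  [2] u=1 | in ⊥ | out [-6,0] | ==
  [3] u=2 | in ⊥ | out [-5,4] | ==
  [4] u=3 | in [-3,4] | out [-3,4] | prev ⊥ | push {}
  [5] u=4 | in [-6,0] | out [-6,0] | prev ⊥ | push {1,3}
  [6] u=5 | in [-3,4] | out [-2,6] | prev [-2,4] | push {0}
  [7] u=6 | in [-6,0] | out [-6,0] | prev [-3,-3] | push {}
  [8] u=7 | in [-6,6] | out [-6,6] | prev [3,3] | push {}
  [9] u=1 | in [-6,0] | out [-6,0] | ==
  [10] u=3 | in [-6,6] | out [-6,6] | prev [-3,4] | push {5}
  [11] u=0 | in [-5,6] | out [-6,6] | ==
  [12] u=5 | in [-6,6] | out [-4,6] | prev [-2,6] | push {0,3}
  [13] u=0 | in [-5,6] | out [-6,6] | ==
  [14] u=3 | in [-6,6] | out [-6,6] | ==

Converged values:
  [0] [-6,6]
  [1] [-6,0]
  [2] [-5,4]
  [3] [-6,6]
  [4] [-6,0]
  [5] [-4,6]
  [6] [-6,0]
  [7] [-6,6]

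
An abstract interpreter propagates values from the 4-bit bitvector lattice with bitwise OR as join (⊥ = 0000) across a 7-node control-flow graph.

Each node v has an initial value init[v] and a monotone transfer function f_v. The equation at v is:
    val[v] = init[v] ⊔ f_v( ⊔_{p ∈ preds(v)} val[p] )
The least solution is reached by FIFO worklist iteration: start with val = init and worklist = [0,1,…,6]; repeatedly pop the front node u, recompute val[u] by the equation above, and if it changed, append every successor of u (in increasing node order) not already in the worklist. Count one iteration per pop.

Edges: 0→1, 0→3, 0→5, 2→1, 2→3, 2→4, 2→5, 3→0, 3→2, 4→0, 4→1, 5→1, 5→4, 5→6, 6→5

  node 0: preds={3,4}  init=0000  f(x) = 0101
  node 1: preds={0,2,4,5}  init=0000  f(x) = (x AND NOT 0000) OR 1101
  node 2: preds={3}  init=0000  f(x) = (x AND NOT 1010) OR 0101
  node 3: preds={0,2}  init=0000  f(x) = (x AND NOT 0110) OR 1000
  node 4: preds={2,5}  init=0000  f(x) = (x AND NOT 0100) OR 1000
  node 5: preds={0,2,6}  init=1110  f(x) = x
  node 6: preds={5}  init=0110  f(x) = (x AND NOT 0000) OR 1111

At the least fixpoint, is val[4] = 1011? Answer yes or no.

Trace (12 dequeues):
  [1] u=0 | in 0000 | out 0101 | prev 0000 | push {}
  [2] u=1 | in 1111 | out 1111 | prev 0000 | push {}
  [3] u=2 | in 0000 | out 0101 | prev 0000 | push {1}
  [4] u=3 | in 0101 | out 1001 | prev 0000 | push {0,2}
  [5] u=4 | in 1111 | out 1011 | prev 0000 | push {}
  [6] u=5 | in 0111 | out 1111 | prev 1110 | push {4}
  [7] u=6 | in 1111 | out 1111 | prev 0110 | push {5}
  [8] u=1 | in 1111 | out 1111 | ==
  [9] u=0 | in 1011 | out 0101 | ==
  [10] u=2 | in 1001 | out 0101 | ==
  [11] u=4 | in 1111 | out 1011 | ==
  [12] u=5 | in 1111 | out 1111 | ==

Converged values:
  [0] 0101
  [1] 1111
  [2] 0101
  [3] 1001
  [4] 1011
  [5] 1111
  [6] 1111

yes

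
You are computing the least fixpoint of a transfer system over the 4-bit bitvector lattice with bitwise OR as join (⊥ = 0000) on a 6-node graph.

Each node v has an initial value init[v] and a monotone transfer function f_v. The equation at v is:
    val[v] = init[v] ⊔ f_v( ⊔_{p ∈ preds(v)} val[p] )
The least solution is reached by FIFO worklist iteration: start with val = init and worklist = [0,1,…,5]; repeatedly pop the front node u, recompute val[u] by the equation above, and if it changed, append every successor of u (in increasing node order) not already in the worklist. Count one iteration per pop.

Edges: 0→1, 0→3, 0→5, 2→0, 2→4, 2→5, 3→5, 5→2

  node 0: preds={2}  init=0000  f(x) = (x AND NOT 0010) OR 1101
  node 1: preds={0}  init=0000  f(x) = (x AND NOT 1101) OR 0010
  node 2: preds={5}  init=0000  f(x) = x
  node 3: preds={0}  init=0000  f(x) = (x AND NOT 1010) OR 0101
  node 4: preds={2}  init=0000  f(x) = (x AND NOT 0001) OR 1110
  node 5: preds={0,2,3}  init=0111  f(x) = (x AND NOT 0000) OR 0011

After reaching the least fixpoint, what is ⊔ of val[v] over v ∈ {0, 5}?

Worklist (11 pops):
  #1 pop 0: in=0000 → 1101 (was 0000); enqueue []
  #2 pop 1: in=1101 → 0010 (was 0000); enqueue []
  #3 pop 2: in=0111 → 0111 (was 0000); enqueue [0]
  #4 pop 3: in=1101 → 0101 (was 0000); enqueue []
  #5 pop 4: in=0111 → 1110 (was 0000); enqueue []
  #6 pop 5: in=1111 → 1111 (was 0111); enqueue [2]
  #7 pop 0: in=0111 → 1101 (no change)
  #8 pop 2: in=1111 → 1111 (was 0111); enqueue [0,4,5]
  #9 pop 0: in=1111 → 1101 (no change)
  #10 pop 4: in=1111 → 1110 (no change)
  #11 pop 5: in=1111 → 1111 (no change)

Fixpoint:
  val[0] = 1101
  val[1] = 0010
  val[2] = 1111
  val[3] = 0101
  val[4] = 1110
  val[5] = 1111

1111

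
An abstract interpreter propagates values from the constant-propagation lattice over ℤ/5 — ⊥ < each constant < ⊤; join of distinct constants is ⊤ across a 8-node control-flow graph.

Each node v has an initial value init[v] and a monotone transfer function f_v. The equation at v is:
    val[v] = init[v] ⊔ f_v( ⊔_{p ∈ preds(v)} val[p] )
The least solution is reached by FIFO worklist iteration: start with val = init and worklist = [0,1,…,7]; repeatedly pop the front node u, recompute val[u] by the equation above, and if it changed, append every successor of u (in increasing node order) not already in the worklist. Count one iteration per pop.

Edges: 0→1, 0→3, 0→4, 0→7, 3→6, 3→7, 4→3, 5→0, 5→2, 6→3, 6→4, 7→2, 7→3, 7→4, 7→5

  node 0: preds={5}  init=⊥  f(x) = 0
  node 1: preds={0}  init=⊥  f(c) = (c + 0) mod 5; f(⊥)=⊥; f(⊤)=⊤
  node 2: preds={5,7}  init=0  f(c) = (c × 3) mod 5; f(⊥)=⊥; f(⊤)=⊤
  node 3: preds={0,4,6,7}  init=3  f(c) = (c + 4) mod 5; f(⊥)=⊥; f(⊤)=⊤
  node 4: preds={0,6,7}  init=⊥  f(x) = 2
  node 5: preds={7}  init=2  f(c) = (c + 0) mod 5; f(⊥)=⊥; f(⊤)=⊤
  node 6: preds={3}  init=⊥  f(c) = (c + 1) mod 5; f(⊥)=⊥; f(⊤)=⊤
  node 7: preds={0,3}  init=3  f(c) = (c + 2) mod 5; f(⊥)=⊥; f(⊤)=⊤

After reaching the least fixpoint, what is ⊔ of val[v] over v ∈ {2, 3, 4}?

Iteration log — 13 steps:
  step 1. node 0  ⊔preds=2  new=0  old=⊥  +wl: 
  step 2. node 1  ⊔preds=0  new=0  old=⊥  +wl: 
  step 3. node 2  ⊔preds=⊤  new=⊤  old=0  +wl: 
  step 4. node 3  ⊔preds=⊤  new=⊤  old=3  +wl: 
  step 5. node 4  ⊔preds=⊤  new=2  old=⊥  +wl: 3
  step 6. node 5  ⊔preds=3  new=⊤  old=2  +wl: 0,2
  step 7. node 6  ⊔preds=⊤  new=⊤  old=⊥  +wl: 4
  step 8. node 7  ⊔preds=⊤  new=⊤  old=3  +wl: 5
  step 9. node 3  ⊔preds=⊤  new=⊤  stable
  step 10. node 0  ⊔preds=⊤  new=0  stable
  step 11. node 2  ⊔preds=⊤  new=⊤  stable
  step 12. node 4  ⊔preds=⊤  new=2  stable
  step 13. node 5  ⊔preds=⊤  new=⊤  stable

Least fixpoint reached:
  node 0: 0
  node 1: 0
  node 2: ⊤
  node 3: ⊤
  node 4: 2
  node 5: ⊤
  node 6: ⊤
  node 7: ⊤

⊤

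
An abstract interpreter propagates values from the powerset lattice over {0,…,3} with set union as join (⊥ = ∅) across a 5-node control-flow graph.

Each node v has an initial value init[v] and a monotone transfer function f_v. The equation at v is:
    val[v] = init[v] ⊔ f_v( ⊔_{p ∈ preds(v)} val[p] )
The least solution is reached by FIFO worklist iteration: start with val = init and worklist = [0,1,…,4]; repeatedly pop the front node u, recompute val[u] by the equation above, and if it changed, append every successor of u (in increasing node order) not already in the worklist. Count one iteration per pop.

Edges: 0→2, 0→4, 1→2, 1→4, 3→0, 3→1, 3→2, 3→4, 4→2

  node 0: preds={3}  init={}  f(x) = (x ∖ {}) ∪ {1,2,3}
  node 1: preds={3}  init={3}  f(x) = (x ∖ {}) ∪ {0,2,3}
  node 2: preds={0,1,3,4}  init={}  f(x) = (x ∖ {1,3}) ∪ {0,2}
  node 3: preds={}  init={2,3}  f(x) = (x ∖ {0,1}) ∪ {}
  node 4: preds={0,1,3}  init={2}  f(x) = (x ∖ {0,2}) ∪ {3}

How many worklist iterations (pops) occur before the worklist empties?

6

Worklist (6 pops):
  #1 pop 0: in={2,3} → {1,2,3} (was {}); enqueue []
  #2 pop 1: in={2,3} → {0,2,3} (was {3}); enqueue []
  #3 pop 2: in={0,1,2,3} → {0,2} (was {}); enqueue []
  #4 pop 3: in={} → {2,3} (no change)
  #5 pop 4: in={0,1,2,3} → {1,2,3} (was {2}); enqueue [2]
  #6 pop 2: in={0,1,2,3} → {0,2} (no change)

Fixpoint:
  val[0] = {1,2,3}
  val[1] = {0,2,3}
  val[2] = {0,2}
  val[3] = {2,3}
  val[4] = {1,2,3}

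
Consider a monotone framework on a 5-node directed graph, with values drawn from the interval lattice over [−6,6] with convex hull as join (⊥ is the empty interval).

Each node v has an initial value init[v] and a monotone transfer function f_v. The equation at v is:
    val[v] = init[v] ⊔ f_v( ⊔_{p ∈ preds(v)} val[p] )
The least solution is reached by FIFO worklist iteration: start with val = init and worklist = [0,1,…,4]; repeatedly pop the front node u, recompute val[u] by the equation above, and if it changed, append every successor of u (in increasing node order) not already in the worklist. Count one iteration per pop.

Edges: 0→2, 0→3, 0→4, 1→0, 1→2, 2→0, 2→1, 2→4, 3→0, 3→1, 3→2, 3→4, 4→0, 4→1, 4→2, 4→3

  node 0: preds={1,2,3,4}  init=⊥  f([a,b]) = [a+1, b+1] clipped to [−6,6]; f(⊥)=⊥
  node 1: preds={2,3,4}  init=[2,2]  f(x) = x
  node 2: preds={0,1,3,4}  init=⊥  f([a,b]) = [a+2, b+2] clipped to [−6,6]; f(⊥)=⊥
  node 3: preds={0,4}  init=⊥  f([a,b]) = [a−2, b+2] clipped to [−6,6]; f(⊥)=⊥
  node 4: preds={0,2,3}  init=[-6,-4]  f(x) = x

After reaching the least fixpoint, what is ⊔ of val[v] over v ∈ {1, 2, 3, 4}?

[-6,6]

Iteration log — 15 steps:
  step 1. node 0  ⊔preds=[-6,2]  new=[-5,3]  old=⊥  +wl: 
  step 2. node 1  ⊔preds=[-6,-4]  new=[-6,2]  old=[2,2]  +wl: 0
  step 3. node 2  ⊔preds=[-6,3]  new=[-4,5]  old=⊥  +wl: 1
  step 4. node 3  ⊔preds=[-6,3]  new=[-6,5]  old=⊥  +wl: 2
  step 5. node 4  ⊔preds=[-6,5]  new=[-6,5]  old=[-6,-4]  +wl: 3
  step 6. node 0  ⊔preds=[-6,5]  new=[-5,6]  old=[-5,3]  +wl: 4
  step 7. node 1  ⊔preds=[-6,5]  new=[-6,5]  old=[-6,2]  +wl: 0
  step 8. node 2  ⊔preds=[-6,6]  new=[-4,6]  old=[-4,5]  +wl: 1
  step 9. node 3  ⊔preds=[-6,6]  new=[-6,6]  old=[-6,5]  +wl: 2
  step 10. node 4  ⊔preds=[-6,6]  new=[-6,6]  old=[-6,5]  +wl: 3
  step 11. node 0  ⊔preds=[-6,6]  new=[-5,6]  stable
  step 12. node 1  ⊔preds=[-6,6]  new=[-6,6]  old=[-6,5]  +wl: 0
  step 13. node 2  ⊔preds=[-6,6]  new=[-4,6]  stable
  step 14. node 3  ⊔preds=[-6,6]  new=[-6,6]  stable
  step 15. node 0  ⊔preds=[-6,6]  new=[-5,6]  stable

Least fixpoint reached:
  node 0: [-5,6]
  node 1: [-6,6]
  node 2: [-4,6]
  node 3: [-6,6]
  node 4: [-6,6]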